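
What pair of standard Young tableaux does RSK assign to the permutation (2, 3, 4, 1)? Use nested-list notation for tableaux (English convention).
Insert each entry of the permutation into P by Schensted row insertion, recording in Q the position of each new cell.

After inserting 2: P = [[2]].
After inserting 3: P = [[2, 3]].
After inserting 4: P = [[2, 3, 4]].
After inserting 1: P = [[1, 3, 4], [2]].

So P = [[1, 3, 4], [2]], Q = [[1, 2, 3], [4]].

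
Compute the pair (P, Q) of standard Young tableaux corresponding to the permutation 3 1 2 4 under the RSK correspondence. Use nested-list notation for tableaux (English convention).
Insert each entry of the permutation into P by Schensted row insertion, recording in Q the position of each new cell.

After inserting 3: P = [[3]].
After inserting 1: P = [[1], [3]].
After inserting 2: P = [[1, 2], [3]].
After inserting 4: P = [[1, 2, 4], [3]].

So P = [[1, 2, 4], [3]], Q = [[1, 3, 4], [2]].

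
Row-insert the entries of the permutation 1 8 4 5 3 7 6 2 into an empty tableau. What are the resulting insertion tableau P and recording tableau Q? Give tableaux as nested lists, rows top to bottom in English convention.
P = [[1, 2, 5, 6], [3, 7], [4], [8]], Q = [[1, 2, 4, 6], [3, 7], [5], [8]]

Insert each entry of the permutation into P by Schensted row insertion, recording in Q the position of each new cell.

Insert 1: appended to row 1. P = [[1]], Q = [[1]].
Insert 8: appended to row 1. P = [[1, 8]], Q = [[1, 2]].
Insert 4: 4 bumps 8 from row 1; 8 starts row 2. P = [[1, 4], [8]], Q = [[1, 2], [3]].
Insert 5: appended to row 1. P = [[1, 4, 5], [8]], Q = [[1, 2, 4], [3]].
Insert 3: 3 bumps 4 from row 1; 4 bumps 8 from row 2; 8 starts row 3. P = [[1, 3, 5], [4], [8]], Q = [[1, 2, 4], [3], [5]].
Insert 7: appended to row 1. P = [[1, 3, 5, 7], [4], [8]], Q = [[1, 2, 4, 6], [3], [5]].
Insert 6: 6 bumps 7 from row 1; 7 appends to row 2. P = [[1, 3, 5, 6], [4, 7], [8]], Q = [[1, 2, 4, 6], [3, 7], [5]].
Insert 2: 2 bumps 3 from row 1; 3 bumps 4 from row 2; 4 bumps 8 from row 3; 8 starts row 4. P = [[1, 2, 5, 6], [3, 7], [4], [8]], Q = [[1, 2, 4, 6], [3, 7], [5], [8]].

So P = [[1, 2, 5, 6], [3, 7], [4], [8]], Q = [[1, 2, 4, 6], [3, 7], [5], [8]].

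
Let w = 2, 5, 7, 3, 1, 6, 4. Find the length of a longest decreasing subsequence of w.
3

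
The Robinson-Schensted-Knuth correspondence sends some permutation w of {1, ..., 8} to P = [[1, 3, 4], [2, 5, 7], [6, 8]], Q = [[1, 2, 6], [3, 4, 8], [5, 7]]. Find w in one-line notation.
6 8 2 5 1 7 3 4

Reverse the RSK construction: for i from n down to 1, find the cell of Q containing i, remove the entry at that cell from P, and reverse-bump it up through P; the value ejected from row 1 is w(i).

Step i=8: Q has 8 at row 2, column 3; remove 7 from row 2 of P and reverse-bump: 7 enters row 1 and ejects 4. So w(8) = 4. P is now [[1, 3, 7], [2, 5], [6, 8]].
Step i=7: Q has 7 at row 3, column 2; remove 8 from row 3 of P and reverse-bump: 8 enters row 2 and ejects 5; 5 enters row 1 and ejects 3. So w(7) = 3. P is now [[1, 5, 7], [2, 8], [6]].
Step i=6: Q has 6 at row 1, column 3; remove that cell from P, ejecting 7. So w(6) = 7. P is now [[1, 5], [2, 8], [6]].
Step i=5: Q has 5 at row 3, column 1; remove 6 from row 3 of P and reverse-bump: 6 enters row 2 and ejects 2; 2 enters row 1 and ejects 1. So w(5) = 1. P is now [[2, 5], [6, 8]].
Step i=4: Q has 4 at row 2, column 2; remove 8 from row 2 of P and reverse-bump: 8 enters row 1 and ejects 5. So w(4) = 5. P is now [[2, 8], [6]].
Step i=3: Q has 3 at row 2, column 1; remove 6 from row 2 of P and reverse-bump: 6 enters row 1 and ejects 2. So w(3) = 2. P is now [[6, 8]].
Step i=2: Q has 2 at row 1, column 2; remove that cell from P, ejecting 8. So w(2) = 8. P is now [[6]].
Step i=1: Q has 1 at row 1, column 1; remove that cell from P, ejecting 6. So w(1) = 6. P is now [].

So w = 6 8 2 5 1 7 3 4.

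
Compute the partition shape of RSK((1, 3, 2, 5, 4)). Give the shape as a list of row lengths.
Row-insert each entry into an empty tableau.

After inserting 1: P = [[1]].
After inserting 3: P = [[1, 3]].
After inserting 2: P = [[1, 2], [3]].
After inserting 5: P = [[1, 2, 5], [3]].
After inserting 4: P = [[1, 2, 4], [3, 5]].

The final insertion tableau P = [[1, 2, 4], [3, 5]] has shape [3, 2].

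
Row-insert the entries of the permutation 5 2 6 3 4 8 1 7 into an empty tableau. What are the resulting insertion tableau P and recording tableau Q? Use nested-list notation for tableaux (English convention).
P = [[1, 3, 4, 7], [2, 6, 8], [5]], Q = [[1, 3, 5, 6], [2, 4, 8], [7]]

Insert each entry of the permutation into P by Schensted row insertion, recording in Q the position of each new cell.

After inserting 5: P = [[5]].
After inserting 2: P = [[2], [5]].
After inserting 6: P = [[2, 6], [5]].
After inserting 3: P = [[2, 3], [5, 6]].
After inserting 4: P = [[2, 3, 4], [5, 6]].
After inserting 8: P = [[2, 3, 4, 8], [5, 6]].
After inserting 1: P = [[1, 3, 4, 8], [2, 6], [5]].
After inserting 7: P = [[1, 3, 4, 7], [2, 6, 8], [5]].

So P = [[1, 3, 4, 7], [2, 6, 8], [5]], Q = [[1, 3, 5, 6], [2, 4, 8], [7]].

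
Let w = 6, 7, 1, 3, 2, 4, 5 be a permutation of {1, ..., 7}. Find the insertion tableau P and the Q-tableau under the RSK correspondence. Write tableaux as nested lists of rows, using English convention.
Insert each entry of the permutation into P by Schensted row insertion, recording in Q the position of each new cell.

Insert 6: appended to row 1. P = [[6]].
Insert 7: appended to row 1. P = [[6, 7]].
Insert 1: 1 bumps 6 from row 1; 6 starts row 2. P = [[1, 7], [6]].
Insert 3: 3 bumps 7 from row 1; 7 appends to row 2. P = [[1, 3], [6, 7]].
Insert 2: 2 bumps 3 from row 1; 3 bumps 6 from row 2; 6 starts row 3. P = [[1, 2], [3, 7], [6]].
Insert 4: appended to row 1. P = [[1, 2, 4], [3, 7], [6]].
Insert 5: appended to row 1. P = [[1, 2, 4, 5], [3, 7], [6]].

So P = [[1, 2, 4, 5], [3, 7], [6]], Q = [[1, 2, 6, 7], [3, 4], [5]].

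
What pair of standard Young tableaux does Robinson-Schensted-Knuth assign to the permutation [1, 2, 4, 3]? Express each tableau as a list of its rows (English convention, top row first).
Insert each entry of the permutation into P by Schensted row insertion, recording in Q the position of each new cell.

After inserting 1: P = [[1]].
After inserting 2: P = [[1, 2]].
After inserting 4: P = [[1, 2, 4]].
After inserting 3: P = [[1, 2, 3], [4]].

So P = [[1, 2, 3], [4]], Q = [[1, 2, 3], [4]].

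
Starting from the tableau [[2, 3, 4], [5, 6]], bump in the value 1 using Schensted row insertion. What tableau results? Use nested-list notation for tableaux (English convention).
In row 1, 1 replaces 2 (the leftmost entry greater than 1); 2 is bumped to row 2. In row 2, 2 replaces 5 (the leftmost entry greater than 2); 5 is bumped to row 3. 5 starts a new row 3. The new tableau is [[1, 3, 4], [2, 6], [5]].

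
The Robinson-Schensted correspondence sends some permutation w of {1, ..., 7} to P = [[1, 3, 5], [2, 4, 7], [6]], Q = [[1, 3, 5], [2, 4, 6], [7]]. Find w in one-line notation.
2 1 6 4 7 5 3

Reverse the RSK construction: for i from n down to 1, find the cell of Q containing i, remove the entry at that cell from P, and reverse-bump it up through P; the value ejected from row 1 is w(i).

Step i=7: Q has 7 at row 3, column 1; remove 6 from row 3 of P and reverse-bump: 6 enters row 2 and ejects 4; 4 enters row 1 and ejects 3. So w(7) = 3. P is now [[1, 4, 5], [2, 6, 7]].
Step i=6: Q has 6 at row 2, column 3; remove 7 from row 2 of P and reverse-bump: 7 enters row 1 and ejects 5. So w(6) = 5. P is now [[1, 4, 7], [2, 6]].
Step i=5: Q has 5 at row 1, column 3; remove that cell from P, ejecting 7. So w(5) = 7. P is now [[1, 4], [2, 6]].
Step i=4: Q has 4 at row 2, column 2; remove 6 from row 2 of P and reverse-bump: 6 enters row 1 and ejects 4. So w(4) = 4. P is now [[1, 6], [2]].
Step i=3: Q has 3 at row 1, column 2; remove that cell from P, ejecting 6. So w(3) = 6. P is now [[1], [2]].
Step i=2: Q has 2 at row 2, column 1; remove 2 from row 2 of P and reverse-bump: 2 enters row 1 and ejects 1. So w(2) = 1. P is now [[2]].
Step i=1: Q has 1 at row 1, column 1; remove that cell from P, ejecting 2. So w(1) = 2. P is now [].

So w = 2 1 6 4 7 5 3.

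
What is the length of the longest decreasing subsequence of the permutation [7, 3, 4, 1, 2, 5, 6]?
3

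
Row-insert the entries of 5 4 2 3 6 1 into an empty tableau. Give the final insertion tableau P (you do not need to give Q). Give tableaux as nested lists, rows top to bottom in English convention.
P = [[1, 3, 6], [2], [4], [5]]

After inserting 5: P = [[5]].
After inserting 4: P = [[4], [5]].
After inserting 2: P = [[2], [4], [5]].
After inserting 3: P = [[2, 3], [4], [5]].
After inserting 6: P = [[2, 3, 6], [4], [5]].
After inserting 1: P = [[1, 3, 6], [2], [4], [5]].

So P = [[1, 3, 6], [2], [4], [5]].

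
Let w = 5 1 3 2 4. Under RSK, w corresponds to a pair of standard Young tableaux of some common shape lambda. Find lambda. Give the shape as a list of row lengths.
Row-insert each entry into an empty tableau.

After inserting 5: P = [[5]].
After inserting 1: P = [[1], [5]].
After inserting 3: P = [[1, 3], [5]].
After inserting 2: P = [[1, 2], [3], [5]].
After inserting 4: P = [[1, 2, 4], [3], [5]].

The final insertion tableau P = [[1, 2, 4], [3], [5]] has shape [3, 1, 1].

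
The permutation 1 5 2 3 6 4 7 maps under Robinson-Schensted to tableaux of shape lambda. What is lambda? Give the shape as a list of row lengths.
[5, 2]

Row-insert each entry into an empty tableau.

After inserting 1: P = [[1]].
After inserting 5: P = [[1, 5]].
After inserting 2: P = [[1, 2], [5]].
After inserting 3: P = [[1, 2, 3], [5]].
After inserting 6: P = [[1, 2, 3, 6], [5]].
After inserting 4: P = [[1, 2, 3, 4], [5, 6]].
After inserting 7: P = [[1, 2, 3, 4, 7], [5, 6]].

The final insertion tableau P = [[1, 2, 3, 4, 7], [5, 6]] has shape [5, 2].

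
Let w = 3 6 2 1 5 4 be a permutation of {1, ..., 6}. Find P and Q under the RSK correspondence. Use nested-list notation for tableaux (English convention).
P = [[1, 4], [2, 5], [3, 6]], Q = [[1, 2], [3, 5], [4, 6]]

Insert each entry of the permutation into P by Schensted row insertion, recording in Q the position of each new cell.

Insert 3: appended to row 1. P = [[3]].
Insert 6: appended to row 1. P = [[3, 6]].
Insert 2: 2 bumps 3 from row 1; 3 starts row 2. P = [[2, 6], [3]].
Insert 1: 1 bumps 2 from row 1; 2 bumps 3 from row 2; 3 starts row 3. P = [[1, 6], [2], [3]].
Insert 5: 5 bumps 6 from row 1; 6 appends to row 2. P = [[1, 5], [2, 6], [3]].
Insert 4: 4 bumps 5 from row 1; 5 bumps 6 from row 2; 6 appends to row 3. P = [[1, 4], [2, 5], [3, 6]].

So P = [[1, 4], [2, 5], [3, 6]], Q = [[1, 2], [3, 5], [4, 6]].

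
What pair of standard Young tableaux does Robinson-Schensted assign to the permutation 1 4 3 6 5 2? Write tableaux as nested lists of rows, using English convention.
Insert each entry of the permutation into P by Schensted row insertion, recording in Q the position of each new cell.

After inserting 1: P = [[1]].
After inserting 4: P = [[1, 4]].
After inserting 3: P = [[1, 3], [4]].
After inserting 6: P = [[1, 3, 6], [4]].
After inserting 5: P = [[1, 3, 5], [4, 6]].
After inserting 2: P = [[1, 2, 5], [3, 6], [4]].

So P = [[1, 2, 5], [3, 6], [4]], Q = [[1, 2, 4], [3, 5], [6]].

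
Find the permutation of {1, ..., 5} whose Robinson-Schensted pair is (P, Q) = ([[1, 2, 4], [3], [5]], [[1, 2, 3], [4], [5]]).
1 3 5 4 2

Reverse the RSK construction: for i from n down to 1, find the cell of Q containing i, remove the entry at that cell from P, and reverse-bump it up through P; the value ejected from row 1 is w(i).

Step i=5: Q has 5 at row 3, column 1; remove 5 from row 3 of P and reverse-bump: 5 enters row 2 and ejects 3; 3 enters row 1 and ejects 2. So w(5) = 2. P is now [[1, 3, 4], [5]].
Step i=4: Q has 4 at row 2, column 1; remove 5 from row 2 of P and reverse-bump: 5 enters row 1 and ejects 4. So w(4) = 4. P is now [[1, 3, 5]].
Step i=3: Q has 3 at row 1, column 3; remove that cell from P, ejecting 5. So w(3) = 5. P is now [[1, 3]].
Step i=2: Q has 2 at row 1, column 2; remove that cell from P, ejecting 3. So w(2) = 3. P is now [[1]].
Step i=1: Q has 1 at row 1, column 1; remove that cell from P, ejecting 1. So w(1) = 1. P is now [].

So w = 1 3 5 4 2.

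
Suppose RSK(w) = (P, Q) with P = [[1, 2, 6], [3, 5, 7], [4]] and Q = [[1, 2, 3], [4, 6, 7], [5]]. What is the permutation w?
Reverse the RSK construction: for i from n down to 1, find the cell of Q containing i, remove the entry at that cell from P, and reverse-bump it up through P; the value ejected from row 1 is w(i).

Step i=7: Q has 7 at row 2, column 3; remove 7 from row 2 of P and reverse-bump: 7 enters row 1 and ejects 6. So w(7) = 6. P is now [[1, 2, 7], [3, 5], [4]].
Step i=6: Q has 6 at row 2, column 2; remove 5 from row 2 of P and reverse-bump: 5 enters row 1 and ejects 2. So w(6) = 2. P is now [[1, 5, 7], [3], [4]].
Step i=5: Q has 5 at row 3, column 1; remove 4 from row 3 of P and reverse-bump: 4 enters row 2 and ejects 3; 3 enters row 1 and ejects 1. So w(5) = 1. P is now [[3, 5, 7], [4]].
Step i=4: Q has 4 at row 2, column 1; remove 4 from row 2 of P and reverse-bump: 4 enters row 1 and ejects 3. So w(4) = 3. P is now [[4, 5, 7]].
Step i=3: Q has 3 at row 1, column 3; remove that cell from P, ejecting 7. So w(3) = 7. P is now [[4, 5]].
Step i=2: Q has 2 at row 1, column 2; remove that cell from P, ejecting 5. So w(2) = 5. P is now [[4]].
Step i=1: Q has 1 at row 1, column 1; remove that cell from P, ejecting 4. So w(1) = 4. P is now [].

So w = 4 5 7 3 1 2 6.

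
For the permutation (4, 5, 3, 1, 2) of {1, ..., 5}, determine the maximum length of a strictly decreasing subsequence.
3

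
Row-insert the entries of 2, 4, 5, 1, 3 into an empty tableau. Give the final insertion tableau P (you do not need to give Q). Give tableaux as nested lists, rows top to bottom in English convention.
Insert 2: appended to row 1. P = [[2]].
Insert 4: appended to row 1. P = [[2, 4]].
Insert 5: appended to row 1. P = [[2, 4, 5]].
Insert 1: 1 bumps 2 from row 1; 2 starts row 2. P = [[1, 4, 5], [2]].
Insert 3: 3 bumps 4 from row 1; 4 appends to row 2. P = [[1, 3, 5], [2, 4]].

So P = [[1, 3, 5], [2, 4]].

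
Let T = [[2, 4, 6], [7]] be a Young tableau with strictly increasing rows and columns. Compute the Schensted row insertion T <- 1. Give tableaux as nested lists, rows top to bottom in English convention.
[[1, 4, 6], [2], [7]]

In row 1, 1 replaces 2 (the leftmost entry greater than 1); 2 is bumped to row 2. In row 2, 2 replaces 7 (the leftmost entry greater than 2); 7 is bumped to row 3. 7 starts a new row 3. The new tableau is [[1, 4, 6], [2], [7]].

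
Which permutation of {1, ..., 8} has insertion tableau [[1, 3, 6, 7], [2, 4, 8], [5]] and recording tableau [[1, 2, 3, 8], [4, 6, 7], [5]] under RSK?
Reverse RSK: for i = n, n-1, ..., 1, locate i in Q, remove the corresponding corner cell from P, and reverse-bump its entry up through P; the value ejected from row 1 is w(i).

So w = 2 5 8 4 1 3 6 7.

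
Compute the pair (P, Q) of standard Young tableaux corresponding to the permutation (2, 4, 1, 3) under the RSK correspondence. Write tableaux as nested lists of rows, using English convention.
Insert each entry of the permutation into P by Schensted row insertion, recording in Q the position of each new cell.

Insert 2: appended to row 1. P = [[2]], Q = [[1]].
Insert 4: appended to row 1. P = [[2, 4]], Q = [[1, 2]].
Insert 1: 1 bumps 2 from row 1; 2 starts row 2. P = [[1, 4], [2]], Q = [[1, 2], [3]].
Insert 3: 3 bumps 4 from row 1; 4 appends to row 2. P = [[1, 3], [2, 4]], Q = [[1, 2], [3, 4]].

So P = [[1, 3], [2, 4]], Q = [[1, 2], [3, 4]].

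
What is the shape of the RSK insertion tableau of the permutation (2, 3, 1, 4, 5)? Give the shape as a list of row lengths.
[4, 1]

Row-insert each entry into an empty tableau.

After inserting 2: P = [[2]].
After inserting 3: P = [[2, 3]].
After inserting 1: P = [[1, 3], [2]].
After inserting 4: P = [[1, 3, 4], [2]].
After inserting 5: P = [[1, 3, 4, 5], [2]].

The final insertion tableau P = [[1, 3, 4, 5], [2]] has shape [4, 1].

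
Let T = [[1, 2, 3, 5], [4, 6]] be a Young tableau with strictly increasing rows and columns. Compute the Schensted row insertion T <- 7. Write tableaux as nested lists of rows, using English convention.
[[1, 2, 3, 5, 7], [4, 6]]

7 is larger than every entry of row 1, so it is appended to row 1. The new tableau is [[1, 2, 3, 5, 7], [4, 6]].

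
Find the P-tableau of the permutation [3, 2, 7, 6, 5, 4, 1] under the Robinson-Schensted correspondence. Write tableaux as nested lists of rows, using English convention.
P = [[1, 4], [2, 5], [3], [6], [7]]

After inserting 3: P = [[3]].
After inserting 2: P = [[2], [3]].
After inserting 7: P = [[2, 7], [3]].
After inserting 6: P = [[2, 6], [3, 7]].
After inserting 5: P = [[2, 5], [3, 6], [7]].
After inserting 4: P = [[2, 4], [3, 5], [6], [7]].
After inserting 1: P = [[1, 4], [2, 5], [3], [6], [7]].

So P = [[1, 4], [2, 5], [3], [6], [7]].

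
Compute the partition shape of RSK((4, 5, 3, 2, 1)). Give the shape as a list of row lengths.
RSK row insertion gives P = [[1, 5], [2], [3], [4]], which has shape [2, 1, 1, 1].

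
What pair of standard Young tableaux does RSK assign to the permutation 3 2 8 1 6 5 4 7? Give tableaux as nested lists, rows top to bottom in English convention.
Insert each entry of the permutation into P by Schensted row insertion, recording in Q the position of each new cell.

Insert 3: appended to row 1. P = [[3]].
Insert 2: 2 bumps 3 from row 1; 3 starts row 2. P = [[2], [3]].
Insert 8: appended to row 1. P = [[2, 8], [3]].
Insert 1: 1 bumps 2 from row 1; 2 bumps 3 from row 2; 3 starts row 3. P = [[1, 8], [2], [3]].
Insert 6: 6 bumps 8 from row 1; 8 appends to row 2. P = [[1, 6], [2, 8], [3]].
Insert 5: 5 bumps 6 from row 1; 6 bumps 8 from row 2; 8 appends to row 3. P = [[1, 5], [2, 6], [3, 8]].
Insert 4: 4 bumps 5 from row 1; 5 bumps 6 from row 2; 6 bumps 8 from row 3; 8 starts row 4. P = [[1, 4], [2, 5], [3, 6], [8]].
Insert 7: appended to row 1. P = [[1, 4, 7], [2, 5], [3, 6], [8]].

So P = [[1, 4, 7], [2, 5], [3, 6], [8]], Q = [[1, 3, 8], [2, 5], [4, 6], [7]].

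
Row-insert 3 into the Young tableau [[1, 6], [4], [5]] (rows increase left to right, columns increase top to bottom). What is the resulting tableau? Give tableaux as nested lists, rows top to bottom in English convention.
[[1, 3], [4, 6], [5]]

In row 1, 3 replaces 6 (the leftmost entry greater than 3); 6 is bumped to row 2. 6 is appended to row 2. The new tableau is [[1, 3], [4, 6], [5]].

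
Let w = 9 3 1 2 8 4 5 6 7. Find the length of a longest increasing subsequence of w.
6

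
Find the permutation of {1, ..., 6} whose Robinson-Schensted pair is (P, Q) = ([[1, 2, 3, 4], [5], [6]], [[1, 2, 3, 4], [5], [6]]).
1 2 3 6 5 4

Reverse the RSK construction: for i from n down to 1, find the cell of Q containing i, remove the entry at that cell from P, and reverse-bump it up through P; the value ejected from row 1 is w(i).

Step i=6: Q has 6 at row 3, column 1; remove 6 from row 3 of P and reverse-bump: 6 enters row 2 and ejects 5; 5 enters row 1 and ejects 4. So w(6) = 4. P is now [[1, 2, 3, 5], [6]].
Step i=5: Q has 5 at row 2, column 1; remove 6 from row 2 of P and reverse-bump: 6 enters row 1 and ejects 5. So w(5) = 5. P is now [[1, 2, 3, 6]].
Step i=4: Q has 4 at row 1, column 4; remove that cell from P, ejecting 6. So w(4) = 6. P is now [[1, 2, 3]].
Step i=3: Q has 3 at row 1, column 3; remove that cell from P, ejecting 3. So w(3) = 3. P is now [[1, 2]].
Step i=2: Q has 2 at row 1, column 2; remove that cell from P, ejecting 2. So w(2) = 2. P is now [[1]].
Step i=1: Q has 1 at row 1, column 1; remove that cell from P, ejecting 1. So w(1) = 1. P is now [].

So w = 1 2 3 6 5 4.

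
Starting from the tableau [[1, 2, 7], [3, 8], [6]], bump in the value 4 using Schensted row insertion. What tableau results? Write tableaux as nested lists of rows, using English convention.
In row 1, 4 replaces 7 (the leftmost entry greater than 4); 7 is bumped to row 2. In row 2, 7 replaces 8 (the leftmost entry greater than 7); 8 is bumped to row 3. 8 is appended to row 3. The new tableau is [[1, 2, 4], [3, 7], [6, 8]].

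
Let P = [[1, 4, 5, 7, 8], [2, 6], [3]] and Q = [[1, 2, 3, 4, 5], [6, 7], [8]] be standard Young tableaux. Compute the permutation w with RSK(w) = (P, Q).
3 4 6 7 8 2 5 1

Reverse the RSK construction: for i from n down to 1, find the cell of Q containing i, remove the entry at that cell from P, and reverse-bump it up through P; the value ejected from row 1 is w(i).

Step i=8: Q has 8 at row 3, column 1; remove 3 from row 3 of P and reverse-bump: 3 enters row 2 and ejects 2; 2 enters row 1 and ejects 1. So w(8) = 1. P is now [[2, 4, 5, 7, 8], [3, 6]].
Step i=7: Q has 7 at row 2, column 2; remove 6 from row 2 of P and reverse-bump: 6 enters row 1 and ejects 5. So w(7) = 5. P is now [[2, 4, 6, 7, 8], [3]].
Step i=6: Q has 6 at row 2, column 1; remove 3 from row 2 of P and reverse-bump: 3 enters row 1 and ejects 2. So w(6) = 2. P is now [[3, 4, 6, 7, 8]].
Step i=5: Q has 5 at row 1, column 5; remove that cell from P, ejecting 8. So w(5) = 8. P is now [[3, 4, 6, 7]].
Step i=4: Q has 4 at row 1, column 4; remove that cell from P, ejecting 7. So w(4) = 7. P is now [[3, 4, 6]].
Step i=3: Q has 3 at row 1, column 3; remove that cell from P, ejecting 6. So w(3) = 6. P is now [[3, 4]].
Step i=2: Q has 2 at row 1, column 2; remove that cell from P, ejecting 4. So w(2) = 4. P is now [[3]].
Step i=1: Q has 1 at row 1, column 1; remove that cell from P, ejecting 3. So w(1) = 3. P is now [].

So w = 3 4 6 7 8 2 5 1.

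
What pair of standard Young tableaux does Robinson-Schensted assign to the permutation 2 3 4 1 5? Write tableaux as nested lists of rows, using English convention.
Insert each entry of the permutation into P by Schensted row insertion, recording in Q the position of each new cell.

After inserting 2: P = [[2]].
After inserting 3: P = [[2, 3]].
After inserting 4: P = [[2, 3, 4]].
After inserting 1: P = [[1, 3, 4], [2]].
After inserting 5: P = [[1, 3, 4, 5], [2]].

So P = [[1, 3, 4, 5], [2]], Q = [[1, 2, 3, 5], [4]].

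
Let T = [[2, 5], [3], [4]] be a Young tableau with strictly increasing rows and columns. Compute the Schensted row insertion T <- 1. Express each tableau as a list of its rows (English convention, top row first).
[[1, 5], [2], [3], [4]]

In row 1, 1 replaces 2 (the leftmost entry greater than 1); 2 is bumped to row 2. In row 2, 2 replaces 3 (the leftmost entry greater than 2); 3 is bumped to row 3. In row 3, 3 replaces 4 (the leftmost entry greater than 3); 4 is bumped to row 4. 4 starts a new row 4. The new tableau is [[1, 5], [2], [3], [4]].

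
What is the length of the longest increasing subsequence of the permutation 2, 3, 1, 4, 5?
4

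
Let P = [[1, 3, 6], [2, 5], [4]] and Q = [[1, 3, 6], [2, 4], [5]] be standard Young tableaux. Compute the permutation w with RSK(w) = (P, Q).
4 2 5 3 1 6

Reverse RSK: for i = n, n-1, ..., 1, locate i in Q, remove the corresponding corner cell from P, and reverse-bump its entry up through P; the value ejected from row 1 is w(i).

So w = 4 2 5 3 1 6.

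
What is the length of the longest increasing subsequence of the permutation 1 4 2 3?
3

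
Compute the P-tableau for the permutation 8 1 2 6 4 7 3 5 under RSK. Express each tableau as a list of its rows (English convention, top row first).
P = [[1, 2, 3, 5], [4, 7], [6], [8]]

After inserting 8: P = [[8]].
After inserting 1: P = [[1], [8]].
After inserting 2: P = [[1, 2], [8]].
After inserting 6: P = [[1, 2, 6], [8]].
After inserting 4: P = [[1, 2, 4], [6], [8]].
After inserting 7: P = [[1, 2, 4, 7], [6], [8]].
After inserting 3: P = [[1, 2, 3, 7], [4], [6], [8]].
After inserting 5: P = [[1, 2, 3, 5], [4, 7], [6], [8]].

So P = [[1, 2, 3, 5], [4, 7], [6], [8]].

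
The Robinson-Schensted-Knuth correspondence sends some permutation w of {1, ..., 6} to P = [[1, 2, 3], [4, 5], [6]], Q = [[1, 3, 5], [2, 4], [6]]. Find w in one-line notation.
Reverse the RSK construction: for i from n down to 1, find the cell of Q containing i, remove the entry at that cell from P, and reverse-bump it up through P; the value ejected from row 1 is w(i).

Step i=6: Q has 6 at row 3, column 1; remove 6 from row 3 of P and reverse-bump: 6 enters row 2 and ejects 5; 5 enters row 1 and ejects 3. So w(6) = 3. P is now [[1, 2, 5], [4, 6]].
Step i=5: Q has 5 at row 1, column 3; remove that cell from P, ejecting 5. So w(5) = 5. P is now [[1, 2], [4, 6]].
Step i=4: Q has 4 at row 2, column 2; remove 6 from row 2 of P and reverse-bump: 6 enters row 1 and ejects 2. So w(4) = 2. P is now [[1, 6], [4]].
Step i=3: Q has 3 at row 1, column 2; remove that cell from P, ejecting 6. So w(3) = 6. P is now [[1], [4]].
Step i=2: Q has 2 at row 2, column 1; remove 4 from row 2 of P and reverse-bump: 4 enters row 1 and ejects 1. So w(2) = 1. P is now [[4]].
Step i=1: Q has 1 at row 1, column 1; remove that cell from P, ejecting 4. So w(1) = 4. P is now [].

So w = 4 1 6 2 5 3.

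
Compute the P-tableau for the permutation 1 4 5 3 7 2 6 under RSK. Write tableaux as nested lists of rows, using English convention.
P = [[1, 2, 5, 6], [3, 7], [4]]

Insert 1: appended to row 1. P = [[1]].
Insert 4: appended to row 1. P = [[1, 4]].
Insert 5: appended to row 1. P = [[1, 4, 5]].
Insert 3: 3 bumps 4 from row 1; 4 starts row 2. P = [[1, 3, 5], [4]].
Insert 7: appended to row 1. P = [[1, 3, 5, 7], [4]].
Insert 2: 2 bumps 3 from row 1; 3 bumps 4 from row 2; 4 starts row 3. P = [[1, 2, 5, 7], [3], [4]].
Insert 6: 6 bumps 7 from row 1; 7 appends to row 2. P = [[1, 2, 5, 6], [3, 7], [4]].

So P = [[1, 2, 5, 6], [3, 7], [4]].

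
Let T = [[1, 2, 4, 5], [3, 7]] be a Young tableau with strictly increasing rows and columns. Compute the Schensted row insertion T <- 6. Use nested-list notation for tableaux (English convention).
6 is larger than every entry of row 1, so it is appended to row 1. The new tableau is [[1, 2, 4, 5, 6], [3, 7]].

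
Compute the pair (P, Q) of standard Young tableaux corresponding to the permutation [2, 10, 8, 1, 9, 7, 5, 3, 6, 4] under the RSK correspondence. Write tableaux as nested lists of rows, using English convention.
Insert each entry of the permutation into P by Schensted row insertion, recording in Q the position of each new cell.

Insert 2: appended to row 1. P = [[2]], Q = [[1]].
Insert 10: appended to row 1. P = [[2, 10]], Q = [[1, 2]].
Insert 8: 8 bumps 10 from row 1; 10 starts row 2. P = [[2, 8], [10]], Q = [[1, 2], [3]].
Insert 1: 1 bumps 2 from row 1; 2 bumps 10 from row 2; 10 starts row 3. P = [[1, 8], [2], [10]], Q = [[1, 2], [3], [4]].
Insert 9: appended to row 1. P = [[1, 8, 9], [2], [10]], Q = [[1, 2, 5], [3], [4]].
Insert 7: 7 bumps 8 from row 1; 8 appends to row 2. P = [[1, 7, 9], [2, 8], [10]], Q = [[1, 2, 5], [3, 6], [4]].
Insert 5: 5 bumps 7 from row 1; 7 bumps 8 from row 2; 8 bumps 10 from row 3; 10 starts row 4. P = [[1, 5, 9], [2, 7], [8], [10]], Q = [[1, 2, 5], [3, 6], [4], [7]].
Insert 3: 3 bumps 5 from row 1; 5 bumps 7 from row 2; 7 bumps 8 from row 3; 8 bumps 10 from row 4; 10 starts row 5. P = [[1, 3, 9], [2, 5], [7], [8], [10]], Q = [[1, 2, 5], [3, 6], [4], [7], [8]].
Insert 6: 6 bumps 9 from row 1; 9 appends to row 2. P = [[1, 3, 6], [2, 5, 9], [7], [8], [10]], Q = [[1, 2, 5], [3, 6, 9], [4], [7], [8]].
Insert 4: 4 bumps 6 from row 1; 6 bumps 9 from row 2; 9 appends to row 3. P = [[1, 3, 4], [2, 5, 6], [7, 9], [8], [10]], Q = [[1, 2, 5], [3, 6, 9], [4, 10], [7], [8]].

So P = [[1, 3, 4], [2, 5, 6], [7, 9], [8], [10]], Q = [[1, 2, 5], [3, 6, 9], [4, 10], [7], [8]].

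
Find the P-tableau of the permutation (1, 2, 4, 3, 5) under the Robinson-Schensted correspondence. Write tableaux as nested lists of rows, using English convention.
Insert 1: appended to row 1. P = [[1]].
Insert 2: appended to row 1. P = [[1, 2]].
Insert 4: appended to row 1. P = [[1, 2, 4]].
Insert 3: 3 bumps 4 from row 1; 4 starts row 2. P = [[1, 2, 3], [4]].
Insert 5: appended to row 1. P = [[1, 2, 3, 5], [4]].

So P = [[1, 2, 3, 5], [4]].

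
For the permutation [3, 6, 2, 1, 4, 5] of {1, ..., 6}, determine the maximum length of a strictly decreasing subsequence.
3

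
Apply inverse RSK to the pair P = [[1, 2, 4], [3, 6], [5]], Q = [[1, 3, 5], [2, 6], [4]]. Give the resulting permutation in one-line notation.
5 1 3 2 6 4

Reverse the RSK construction: for i from n down to 1, find the cell of Q containing i, remove the entry at that cell from P, and reverse-bump it up through P; the value ejected from row 1 is w(i).

Step i=6: Q has 6 at row 2, column 2; remove 6 from row 2 of P and reverse-bump: 6 enters row 1 and ejects 4. So w(6) = 4. P is now [[1, 2, 6], [3], [5]].
Step i=5: Q has 5 at row 1, column 3; remove that cell from P, ejecting 6. So w(5) = 6. P is now [[1, 2], [3], [5]].
Step i=4: Q has 4 at row 3, column 1; remove 5 from row 3 of P and reverse-bump: 5 enters row 2 and ejects 3; 3 enters row 1 and ejects 2. So w(4) = 2. P is now [[1, 3], [5]].
Step i=3: Q has 3 at row 1, column 2; remove that cell from P, ejecting 3. So w(3) = 3. P is now [[1], [5]].
Step i=2: Q has 2 at row 2, column 1; remove 5 from row 2 of P and reverse-bump: 5 enters row 1 and ejects 1. So w(2) = 1. P is now [[5]].
Step i=1: Q has 1 at row 1, column 1; remove that cell from P, ejecting 5. So w(1) = 5. P is now [].

So w = 5 1 3 2 6 4.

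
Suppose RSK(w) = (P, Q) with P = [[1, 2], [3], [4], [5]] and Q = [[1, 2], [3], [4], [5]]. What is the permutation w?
1 5 4 3 2

Reverse the RSK construction: for i from n down to 1, find the cell of Q containing i, remove the entry at that cell from P, and reverse-bump it up through P; the value ejected from row 1 is w(i).

Step i=5: Q has 5 at row 4, column 1; remove 5 from row 4 of P and reverse-bump: 5 enters row 3 and ejects 4; 4 enters row 2 and ejects 3; 3 enters row 1 and ejects 2. So w(5) = 2. P is now [[1, 3], [4], [5]].
Step i=4: Q has 4 at row 3, column 1; remove 5 from row 3 of P and reverse-bump: 5 enters row 2 and ejects 4; 4 enters row 1 and ejects 3. So w(4) = 3. P is now [[1, 4], [5]].
Step i=3: Q has 3 at row 2, column 1; remove 5 from row 2 of P and reverse-bump: 5 enters row 1 and ejects 4. So w(3) = 4. P is now [[1, 5]].
Step i=2: Q has 2 at row 1, column 2; remove that cell from P, ejecting 5. So w(2) = 5. P is now [[1]].
Step i=1: Q has 1 at row 1, column 1; remove that cell from P, ejecting 1. So w(1) = 1. P is now [].

So w = 1 5 4 3 2.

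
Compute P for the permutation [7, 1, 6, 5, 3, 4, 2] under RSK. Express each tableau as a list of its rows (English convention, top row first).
Insert 7: appended to row 1. P = [[7]].
Insert 1: 1 bumps 7 from row 1; 7 starts row 2. P = [[1], [7]].
Insert 6: appended to row 1. P = [[1, 6], [7]].
Insert 5: 5 bumps 6 from row 1; 6 bumps 7 from row 2; 7 starts row 3. P = [[1, 5], [6], [7]].
Insert 3: 3 bumps 5 from row 1; 5 bumps 6 from row 2; 6 bumps 7 from row 3; 7 starts row 4. P = [[1, 3], [5], [6], [7]].
Insert 4: appended to row 1. P = [[1, 3, 4], [5], [6], [7]].
Insert 2: 2 bumps 3 from row 1; 3 bumps 5 from row 2; 5 bumps 6 from row 3; 6 bumps 7 from row 4; 7 starts row 5. P = [[1, 2, 4], [3], [5], [6], [7]].

So P = [[1, 2, 4], [3], [5], [6], [7]].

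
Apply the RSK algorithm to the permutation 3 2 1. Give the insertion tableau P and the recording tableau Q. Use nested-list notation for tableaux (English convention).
Insert each entry of the permutation into P by Schensted row insertion, recording in Q the position of each new cell.

Insert 3: appended to row 1. P = [[3]].
Insert 2: 2 bumps 3 from row 1; 3 starts row 2. P = [[2], [3]].
Insert 1: 1 bumps 2 from row 1; 2 bumps 3 from row 2; 3 starts row 3. P = [[1], [2], [3]].

So P = [[1], [2], [3]], Q = [[1], [2], [3]].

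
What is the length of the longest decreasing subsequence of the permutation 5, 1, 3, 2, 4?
3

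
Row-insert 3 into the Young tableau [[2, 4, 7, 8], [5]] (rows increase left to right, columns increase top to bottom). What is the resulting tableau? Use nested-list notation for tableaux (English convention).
In row 1, 3 replaces 4 (the leftmost entry greater than 3); 4 is bumped to row 2. In row 2, 4 replaces 5 (the leftmost entry greater than 4); 5 is bumped to row 3. 5 starts a new row 3. The new tableau is [[2, 3, 7, 8], [4], [5]].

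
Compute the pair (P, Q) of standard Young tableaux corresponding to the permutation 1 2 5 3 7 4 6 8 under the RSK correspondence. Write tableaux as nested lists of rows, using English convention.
Insert each entry of the permutation into P by Schensted row insertion, recording in Q the position of each new cell.

Insert 1: appended to row 1. P = [[1]], Q = [[1]].
Insert 2: appended to row 1. P = [[1, 2]], Q = [[1, 2]].
Insert 5: appended to row 1. P = [[1, 2, 5]], Q = [[1, 2, 3]].
Insert 3: 3 bumps 5 from row 1; 5 starts row 2. P = [[1, 2, 3], [5]], Q = [[1, 2, 3], [4]].
Insert 7: appended to row 1. P = [[1, 2, 3, 7], [5]], Q = [[1, 2, 3, 5], [4]].
Insert 4: 4 bumps 7 from row 1; 7 appends to row 2. P = [[1, 2, 3, 4], [5, 7]], Q = [[1, 2, 3, 5], [4, 6]].
Insert 6: appended to row 1. P = [[1, 2, 3, 4, 6], [5, 7]], Q = [[1, 2, 3, 5, 7], [4, 6]].
Insert 8: appended to row 1. P = [[1, 2, 3, 4, 6, 8], [5, 7]], Q = [[1, 2, 3, 5, 7, 8], [4, 6]].

So P = [[1, 2, 3, 4, 6, 8], [5, 7]], Q = [[1, 2, 3, 5, 7, 8], [4, 6]].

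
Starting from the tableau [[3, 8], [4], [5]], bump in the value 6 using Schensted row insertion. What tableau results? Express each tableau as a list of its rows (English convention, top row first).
In row 1, 6 replaces 8 (the leftmost entry greater than 6); 8 is bumped to row 2. 8 is appended to row 2. The new tableau is [[3, 6], [4, 8], [5]].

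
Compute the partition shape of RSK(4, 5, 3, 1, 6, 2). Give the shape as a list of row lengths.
Row-insert each entry into an empty tableau.

After inserting 4: P = [[4]].
After inserting 5: P = [[4, 5]].
After inserting 3: P = [[3, 5], [4]].
After inserting 1: P = [[1, 5], [3], [4]].
After inserting 6: P = [[1, 5, 6], [3], [4]].
After inserting 2: P = [[1, 2, 6], [3, 5], [4]].

The final insertion tableau P = [[1, 2, 6], [3, 5], [4]] has shape [3, 2, 1].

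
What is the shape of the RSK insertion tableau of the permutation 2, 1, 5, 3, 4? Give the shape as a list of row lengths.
[3, 2]

Row-insert each entry into an empty tableau.

After inserting 2: P = [[2]].
After inserting 1: P = [[1], [2]].
After inserting 5: P = [[1, 5], [2]].
After inserting 3: P = [[1, 3], [2, 5]].
After inserting 4: P = [[1, 3, 4], [2, 5]].

The final insertion tableau P = [[1, 3, 4], [2, 5]] has shape [3, 2].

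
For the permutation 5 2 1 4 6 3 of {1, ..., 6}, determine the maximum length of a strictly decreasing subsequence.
3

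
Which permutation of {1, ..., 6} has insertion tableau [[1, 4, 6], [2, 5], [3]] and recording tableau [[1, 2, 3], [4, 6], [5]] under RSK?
3 5 6 2 1 4

Reverse the RSK construction: for i from n down to 1, find the cell of Q containing i, remove the entry at that cell from P, and reverse-bump it up through P; the value ejected from row 1 is w(i).

Step i=6: Q has 6 at row 2, column 2; remove 5 from row 2 of P and reverse-bump: 5 enters row 1 and ejects 4. So w(6) = 4. P is now [[1, 5, 6], [2], [3]].
Step i=5: Q has 5 at row 3, column 1; remove 3 from row 3 of P and reverse-bump: 3 enters row 2 and ejects 2; 2 enters row 1 and ejects 1. So w(5) = 1. P is now [[2, 5, 6], [3]].
Step i=4: Q has 4 at row 2, column 1; remove 3 from row 2 of P and reverse-bump: 3 enters row 1 and ejects 2. So w(4) = 2. P is now [[3, 5, 6]].
Step i=3: Q has 3 at row 1, column 3; remove that cell from P, ejecting 6. So w(3) = 6. P is now [[3, 5]].
Step i=2: Q has 2 at row 1, column 2; remove that cell from P, ejecting 5. So w(2) = 5. P is now [[3]].
Step i=1: Q has 1 at row 1, column 1; remove that cell from P, ejecting 3. So w(1) = 3. P is now [].

So w = 3 5 6 2 1 4.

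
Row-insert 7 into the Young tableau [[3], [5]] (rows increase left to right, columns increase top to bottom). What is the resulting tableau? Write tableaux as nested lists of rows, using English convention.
[[3, 7], [5]]

7 is larger than every entry of row 1, so it is appended to row 1. The new tableau is [[3, 7], [5]].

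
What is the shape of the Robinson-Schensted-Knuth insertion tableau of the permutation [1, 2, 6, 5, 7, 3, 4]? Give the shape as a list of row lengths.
[4, 2, 1]

RSK row insertion gives P = [[1, 2, 3, 4], [5, 7], [6]], which has shape [4, 2, 1].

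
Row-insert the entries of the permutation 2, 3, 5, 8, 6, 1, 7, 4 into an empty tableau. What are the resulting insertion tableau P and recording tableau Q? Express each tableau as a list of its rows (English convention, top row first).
Insert each entry of the permutation into P by Schensted row insertion, recording in Q the position of each new cell.

Insert 2: appended to row 1. P = [[2]].
Insert 3: appended to row 1. P = [[2, 3]].
Insert 5: appended to row 1. P = [[2, 3, 5]].
Insert 8: appended to row 1. P = [[2, 3, 5, 8]].
Insert 6: 6 bumps 8 from row 1; 8 starts row 2. P = [[2, 3, 5, 6], [8]].
Insert 1: 1 bumps 2 from row 1; 2 bumps 8 from row 2; 8 starts row 3. P = [[1, 3, 5, 6], [2], [8]].
Insert 7: appended to row 1. P = [[1, 3, 5, 6, 7], [2], [8]].
Insert 4: 4 bumps 5 from row 1; 5 appends to row 2. P = [[1, 3, 4, 6, 7], [2, 5], [8]].

So P = [[1, 3, 4, 6, 7], [2, 5], [8]], Q = [[1, 2, 3, 4, 7], [5, 8], [6]].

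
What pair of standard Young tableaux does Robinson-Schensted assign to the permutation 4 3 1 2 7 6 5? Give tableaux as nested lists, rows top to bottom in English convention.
Insert each entry of the permutation into P by Schensted row insertion, recording in Q the position of each new cell.

Insert 4: appended to row 1. P = [[4]].
Insert 3: 3 bumps 4 from row 1; 4 starts row 2. P = [[3], [4]].
Insert 1: 1 bumps 3 from row 1; 3 bumps 4 from row 2; 4 starts row 3. P = [[1], [3], [4]].
Insert 2: appended to row 1. P = [[1, 2], [3], [4]].
Insert 7: appended to row 1. P = [[1, 2, 7], [3], [4]].
Insert 6: 6 bumps 7 from row 1; 7 appends to row 2. P = [[1, 2, 6], [3, 7], [4]].
Insert 5: 5 bumps 6 from row 1; 6 bumps 7 from row 2; 7 appends to row 3. P = [[1, 2, 5], [3, 6], [4, 7]].

So P = [[1, 2, 5], [3, 6], [4, 7]], Q = [[1, 4, 5], [2, 6], [3, 7]].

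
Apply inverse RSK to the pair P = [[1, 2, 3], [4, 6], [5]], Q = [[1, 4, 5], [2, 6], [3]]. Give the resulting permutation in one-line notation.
Reverse RSK: for i = n, n-1, ..., 1, locate i in Q, remove the corresponding corner cell from P, and reverse-bump its entry up through P; the value ejected from row 1 is w(i).

So w = 5 4 1 2 6 3.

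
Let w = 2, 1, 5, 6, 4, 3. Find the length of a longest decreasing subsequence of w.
3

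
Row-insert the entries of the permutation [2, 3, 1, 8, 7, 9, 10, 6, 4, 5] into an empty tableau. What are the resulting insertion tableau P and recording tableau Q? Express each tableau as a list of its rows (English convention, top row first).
P = [[1, 3, 4, 5, 10], [2, 6, 9], [7], [8]], Q = [[1, 2, 4, 6, 7], [3, 5, 10], [8], [9]]

Insert each entry of the permutation into P by Schensted row insertion, recording in Q the position of each new cell.

Insert 2: appended to row 1. P = [[2]].
Insert 3: appended to row 1. P = [[2, 3]].
Insert 1: 1 bumps 2 from row 1; 2 starts row 2. P = [[1, 3], [2]].
Insert 8: appended to row 1. P = [[1, 3, 8], [2]].
Insert 7: 7 bumps 8 from row 1; 8 appends to row 2. P = [[1, 3, 7], [2, 8]].
Insert 9: appended to row 1. P = [[1, 3, 7, 9], [2, 8]].
Insert 10: appended to row 1. P = [[1, 3, 7, 9, 10], [2, 8]].
Insert 6: 6 bumps 7 from row 1; 7 bumps 8 from row 2; 8 starts row 3. P = [[1, 3, 6, 9, 10], [2, 7], [8]].
Insert 4: 4 bumps 6 from row 1; 6 bumps 7 from row 2; 7 bumps 8 from row 3; 8 starts row 4. P = [[1, 3, 4, 9, 10], [2, 6], [7], [8]].
Insert 5: 5 bumps 9 from row 1; 9 appends to row 2. P = [[1, 3, 4, 5, 10], [2, 6, 9], [7], [8]].

So P = [[1, 3, 4, 5, 10], [2, 6, 9], [7], [8]], Q = [[1, 2, 4, 6, 7], [3, 5, 10], [8], [9]].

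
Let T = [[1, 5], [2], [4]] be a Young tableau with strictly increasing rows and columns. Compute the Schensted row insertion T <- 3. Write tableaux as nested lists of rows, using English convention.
[[1, 3], [2, 5], [4]]

In row 1, 3 replaces 5 (the leftmost entry greater than 3); 5 is bumped to row 2. 5 is appended to row 2. The new tableau is [[1, 3], [2, 5], [4]].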